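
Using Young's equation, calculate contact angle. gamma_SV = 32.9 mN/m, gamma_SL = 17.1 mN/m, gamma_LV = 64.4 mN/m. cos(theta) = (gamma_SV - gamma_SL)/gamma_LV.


cos(theta) = (gamma_SV - gamma_SL) / gamma_LV
cos(theta) = (32.9 - 17.1) / 64.4
cos(theta) = 0.245342
theta = arccos(0.245342) = 75.8 degrees

75.8


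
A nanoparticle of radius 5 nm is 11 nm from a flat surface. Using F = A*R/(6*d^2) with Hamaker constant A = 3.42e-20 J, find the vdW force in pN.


Convert to SI: R = 5 nm = 5e-09 m, d = 11 nm = 1.1e-08 m
F = A * R / (6 * d^2)
F = 3.42e-20 * 5e-09 / (6 * (1.1e-08)^2)
F = 2.35537e-13 N = 0.236 pN

0.236


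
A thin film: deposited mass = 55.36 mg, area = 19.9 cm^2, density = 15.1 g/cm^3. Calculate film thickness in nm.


Convert: m = 55.36 mg = 5.5360e-05 kg, A = 19.9 cm^2 = 1.9900e-03 m^2, rho = 15.1 g/cm^3 = 15100 kg/m^3
t = m / (A * rho)
t = 5.5360e-05 / (1.9900e-03 * 15100)
t = 1.8423e-06 m = 1842.3 nm

1842.3


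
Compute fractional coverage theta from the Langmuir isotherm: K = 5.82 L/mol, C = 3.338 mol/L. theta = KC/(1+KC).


Langmuir isotherm: theta = K*C / (1 + K*C)
K*C = 5.82 * 3.338 = 19.42716
theta = 19.42716 / (1 + 19.42716) = 19.42716 / 20.42716
theta = 0.951

0.951


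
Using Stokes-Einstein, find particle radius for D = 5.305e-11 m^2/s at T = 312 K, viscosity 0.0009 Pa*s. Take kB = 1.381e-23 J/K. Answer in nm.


Stokes-Einstein: R = kB*T / (6*pi*eta*D)
R = 1.381e-23 * 312 / (6 * pi * 0.0009 * 5.305e-11)
R = 4.78762e-09 m = 4.79 nm

4.79


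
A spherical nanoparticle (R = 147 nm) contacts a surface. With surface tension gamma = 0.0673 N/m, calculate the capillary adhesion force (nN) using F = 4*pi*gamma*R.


Convert radius: R = 147 nm = 1.47e-07 m
F = 4 * pi * gamma * R
F = 4 * pi * 0.0673 * 1.47e-07
F = 1.2432e-07 N = 124.3204 nN

124.3204


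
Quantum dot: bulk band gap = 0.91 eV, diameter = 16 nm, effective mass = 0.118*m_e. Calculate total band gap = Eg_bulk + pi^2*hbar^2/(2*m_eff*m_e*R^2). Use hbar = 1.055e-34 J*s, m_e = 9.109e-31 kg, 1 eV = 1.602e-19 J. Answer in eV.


Radius R = 16/2 nm = 8e-09 m
Confinement energy dE = pi^2 * hbar^2 / (2 * m_eff * m_e * R^2)
dE = pi^2 * (1.055e-34)^2 / (2 * 0.118 * 9.109e-31 * (8e-09)^2) J, divided by 1.602e-19 J/eV
dE = 0.0498 eV
Total band gap = E_g(bulk) + dE = 0.91 + 0.0498 = 0.9598 eV

0.9598


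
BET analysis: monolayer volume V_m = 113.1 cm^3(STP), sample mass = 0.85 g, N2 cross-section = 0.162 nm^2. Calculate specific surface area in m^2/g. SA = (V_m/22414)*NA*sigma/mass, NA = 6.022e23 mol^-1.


Number of moles in monolayer = V_m / 22414 = 113.1 / 22414 = 0.00504595
Number of molecules = moles * NA = 0.00504595 * 6.022e23
SA = molecules * sigma / mass
SA = (113.1 / 22414) * 6.022e23 * 0.162e-18 / 0.85
SA = 579.1 m^2/g

579.1


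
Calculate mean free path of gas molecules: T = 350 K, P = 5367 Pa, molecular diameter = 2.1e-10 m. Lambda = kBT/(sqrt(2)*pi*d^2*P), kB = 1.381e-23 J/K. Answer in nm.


Mean free path: lambda = kB*T / (sqrt(2) * pi * d^2 * P)
lambda = 1.381e-23 * 350 / (sqrt(2) * pi * (2.1e-10)^2 * 5367)
lambda = 4.59649e-06 m
lambda = 4596.49 nm

4596.49


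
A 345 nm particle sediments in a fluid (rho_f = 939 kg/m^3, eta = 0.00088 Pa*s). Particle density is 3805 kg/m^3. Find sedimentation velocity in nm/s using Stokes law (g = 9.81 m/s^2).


Radius R = 345/2 nm = 1.725e-07 m
Density difference = 3805 - 939 = 2866 kg/m^3
v = 2 * R^2 * (rho_p - rho_f) * g / (9 * eta)
v = 2 * (1.725e-07)^2 * 2866 * 9.81 / (9 * 0.00088)
v = 2.11265e-07 m/s = 211.2653 nm/s

211.2653


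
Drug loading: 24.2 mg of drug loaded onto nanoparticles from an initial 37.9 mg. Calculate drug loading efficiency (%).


Drug loading efficiency = (drug loaded / drug initial) * 100
DLE = 24.2 / 37.9 * 100
DLE = 0.6385 * 100
DLE = 63.85%

63.85


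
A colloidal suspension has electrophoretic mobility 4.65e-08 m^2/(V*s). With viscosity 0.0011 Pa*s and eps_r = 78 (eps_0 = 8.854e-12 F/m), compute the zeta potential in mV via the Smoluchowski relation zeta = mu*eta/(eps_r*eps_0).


Smoluchowski equation: zeta = mu * eta / (eps_r * eps_0)
zeta = 4.65e-08 * 0.0011 / (78 * 8.854e-12)
zeta = 0.074065 V = 74.06 mV

74.06


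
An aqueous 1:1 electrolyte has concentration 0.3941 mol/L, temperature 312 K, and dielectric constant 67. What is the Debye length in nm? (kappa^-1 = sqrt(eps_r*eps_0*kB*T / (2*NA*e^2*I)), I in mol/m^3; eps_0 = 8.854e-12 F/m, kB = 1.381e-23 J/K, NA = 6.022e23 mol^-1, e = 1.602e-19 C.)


Ionic strength I = 0.3941 * 1^2 * 1000 = 394.1 mol/m^3
kappa^-1 = sqrt(67 * 8.854e-12 * 1.381e-23 * 312 / (2 * 6.022e23 * (1.602e-19)^2 * 394.1))
kappa^-1 = 0.458 nm

0.458


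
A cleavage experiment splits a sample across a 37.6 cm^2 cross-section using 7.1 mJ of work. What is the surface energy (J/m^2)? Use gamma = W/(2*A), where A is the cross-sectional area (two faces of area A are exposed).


Convert: A = 37.6 cm^2 = 0.00376 m^2, W = 7.1 mJ = 0.0071 J
Cleaving exposes two faces of area A, so total new surface = 2*A and gamma = W / (2*A)
gamma = 0.0071 / (2 * 0.00376)
gamma = 0.944 J/m^2

0.944


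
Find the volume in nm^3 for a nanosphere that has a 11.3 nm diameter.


Radius r = 11.3/2 = 5.65 nm
Volume V = (4/3) * pi * r^3
V = (4/3) * pi * (5.65)^3
V = 755.5 nm^3

755.5


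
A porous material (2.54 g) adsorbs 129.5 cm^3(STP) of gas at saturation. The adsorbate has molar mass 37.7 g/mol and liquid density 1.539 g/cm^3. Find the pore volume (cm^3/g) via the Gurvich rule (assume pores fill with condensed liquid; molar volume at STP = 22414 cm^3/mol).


Moles adsorbed n = V_ads / 22414 = 129.5 / 22414 = 5.777639e-03 mol
Liquid volume V_liq = n * M / rho_liq = 5.777639e-03 * 37.7 / 1.539 = 0.14153 cm^3
Specific pore volume V_pore = V_liq / m_sample = 0.14153 / 2.54
V_pore = 0.0557 cm^3/g

0.0557


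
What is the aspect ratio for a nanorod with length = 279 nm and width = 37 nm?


Aspect ratio AR = length / diameter
AR = 279 / 37
AR = 7.54

7.54


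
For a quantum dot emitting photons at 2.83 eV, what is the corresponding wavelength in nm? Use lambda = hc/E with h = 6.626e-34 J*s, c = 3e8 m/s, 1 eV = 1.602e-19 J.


Convert energy: E = 2.83 eV = 2.83 * 1.602e-19 = 4.53366e-19 J
lambda = h*c / E = 6.626e-34 * 3e8 / 4.53366e-19
lambda = 4.38454e-07 m = 438.5 nm

438.5


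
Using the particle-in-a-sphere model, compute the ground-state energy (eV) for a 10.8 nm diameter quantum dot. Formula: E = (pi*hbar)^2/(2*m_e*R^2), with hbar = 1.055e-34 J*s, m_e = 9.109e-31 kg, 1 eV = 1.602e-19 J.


Radius R = 10.8/2 = 5.4 nm = 5.4e-09 m
E = (pi * 1.055e-34)^2 / (2 * 9.109e-31 * (5.4e-09)^2)
E(J) = 2.06784e-21
E = E(J) / 1.602e-19 = 0.0129 eV

0.0129


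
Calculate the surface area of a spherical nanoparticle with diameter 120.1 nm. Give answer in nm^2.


Radius r = 120.1/2 = 60.05 nm
Surface area SA = 4 * pi * r^2
SA = 4 * pi * (60.05)^2
SA = 45314.36 nm^2

45314.36


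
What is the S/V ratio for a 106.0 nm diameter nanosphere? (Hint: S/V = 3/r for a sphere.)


Radius r = 106.0/2 = 53 nm
S/V = 3 / r = 3 / 53
S/V = 0.0566 nm^-1

0.0566


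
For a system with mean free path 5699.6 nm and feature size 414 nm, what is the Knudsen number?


Knudsen number Kn = lambda / L
Kn = 5699.6 / 414
Kn = 13.7671

13.7671


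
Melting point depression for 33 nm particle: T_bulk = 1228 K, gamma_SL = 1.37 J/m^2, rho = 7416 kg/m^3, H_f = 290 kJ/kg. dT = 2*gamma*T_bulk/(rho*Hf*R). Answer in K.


Radius R = 33/2 = 16.5 nm = 1.65e-08 m
Convert H_f = 290 kJ/kg = 290000 J/kg
dT = 2 * gamma_SL * T_bulk / (rho * H_f * R)
dT = 2 * 1.37 * 1228 / (7416 * 290000 * 1.65e-08)
dT = 94.8 K

94.8


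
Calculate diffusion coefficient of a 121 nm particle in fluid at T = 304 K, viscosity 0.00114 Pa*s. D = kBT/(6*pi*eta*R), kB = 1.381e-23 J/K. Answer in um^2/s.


Radius R = 121/2 = 60.5 nm = 6.05e-08 m
D = kB*T / (6*pi*eta*R)
D = 1.381e-23 * 304 / (6 * pi * 0.00114 * 6.05e-08)
D = 3.22928e-12 m^2/s = 3.229 um^2/s

3.229


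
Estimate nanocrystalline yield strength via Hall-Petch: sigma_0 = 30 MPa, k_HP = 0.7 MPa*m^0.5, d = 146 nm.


d = 146 nm = 1.46e-07 m
sqrt(d) = 0.0003820995
Hall-Petch contribution = k / sqrt(d) = 0.7 / 0.0003820995 = 1832.0 MPa
sigma = sigma_0 + k/sqrt(d) = 30 + 1832.0 = 1862.0 MPa

1862.0


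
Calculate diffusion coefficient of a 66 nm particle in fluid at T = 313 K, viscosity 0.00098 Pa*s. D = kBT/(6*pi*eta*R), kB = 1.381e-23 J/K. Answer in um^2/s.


Radius R = 66/2 = 33 nm = 3.3e-08 m
D = kB*T / (6*pi*eta*R)
D = 1.381e-23 * 313 / (6 * pi * 0.00098 * 3.3e-08)
D = 7.09083e-12 m^2/s = 7.091 um^2/s

7.091


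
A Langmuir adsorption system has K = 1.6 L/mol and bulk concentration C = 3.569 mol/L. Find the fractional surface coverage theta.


Langmuir isotherm: theta = K*C / (1 + K*C)
K*C = 1.6 * 3.569 = 5.7104
theta = 5.7104 / (1 + 5.7104) = 5.7104 / 6.7104
theta = 0.851

0.851


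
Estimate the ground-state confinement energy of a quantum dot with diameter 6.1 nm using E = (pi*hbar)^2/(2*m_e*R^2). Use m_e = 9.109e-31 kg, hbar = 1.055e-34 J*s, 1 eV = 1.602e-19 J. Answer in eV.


Radius R = 6.1/2 = 3.05 nm = 3.05e-09 m
E = (pi * 1.055e-34)^2 / (2 * 9.109e-31 * (3.05e-09)^2)
E(J) = 6.48193e-21
E = E(J) / 1.602e-19 = 0.0405 eV

0.0405


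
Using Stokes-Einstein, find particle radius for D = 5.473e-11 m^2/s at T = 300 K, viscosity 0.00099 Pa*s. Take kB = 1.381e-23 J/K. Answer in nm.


Stokes-Einstein: R = kB*T / (6*pi*eta*D)
R = 1.381e-23 * 300 / (6 * pi * 0.00099 * 5.473e-11)
R = 4.05652e-09 m = 4.06 nm

4.06


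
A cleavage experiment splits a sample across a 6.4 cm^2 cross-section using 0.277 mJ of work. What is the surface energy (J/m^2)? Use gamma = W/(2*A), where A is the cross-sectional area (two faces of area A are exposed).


Convert: A = 6.4 cm^2 = 0.00064 m^2, W = 0.277 mJ = 0.000277 J
Cleaving exposes two faces of area A, so total new surface = 2*A and gamma = W / (2*A)
gamma = 0.000277 / (2 * 0.00064)
gamma = 0.216 J/m^2

0.216


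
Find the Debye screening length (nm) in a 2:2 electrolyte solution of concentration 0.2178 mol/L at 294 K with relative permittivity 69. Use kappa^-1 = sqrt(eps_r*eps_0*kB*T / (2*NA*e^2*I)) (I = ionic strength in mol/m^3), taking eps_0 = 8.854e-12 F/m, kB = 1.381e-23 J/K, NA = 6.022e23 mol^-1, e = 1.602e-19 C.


Ionic strength I = 0.2178 * 2^2 * 1000 = 871.2 mol/m^3
kappa^-1 = sqrt(69 * 8.854e-12 * 1.381e-23 * 294 / (2 * 6.022e23 * (1.602e-19)^2 * 871.2))
kappa^-1 = 0.303 nm

0.303


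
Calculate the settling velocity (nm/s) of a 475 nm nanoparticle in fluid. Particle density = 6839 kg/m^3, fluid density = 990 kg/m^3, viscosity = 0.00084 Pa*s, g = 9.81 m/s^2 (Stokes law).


Radius R = 475/2 nm = 2.375e-07 m
Density difference = 6839 - 990 = 5849 kg/m^3
v = 2 * R^2 * (rho_p - rho_f) * g / (9 * eta)
v = 2 * (2.375e-07)^2 * 5849 * 9.81 / (9 * 0.00084)
v = 8.56221e-07 m/s = 856.2214 nm/s

856.2214


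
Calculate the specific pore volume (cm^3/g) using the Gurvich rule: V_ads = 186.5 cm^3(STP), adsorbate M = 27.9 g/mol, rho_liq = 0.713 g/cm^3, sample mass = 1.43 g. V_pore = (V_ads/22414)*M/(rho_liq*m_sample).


Moles adsorbed n = V_ads / 22414 = 186.5 / 22414 = 8.320692e-03 mol
Liquid volume V_liq = n * M / rho_liq = 8.320692e-03 * 27.9 / 0.713 = 0.32559 cm^3
Specific pore volume V_pore = V_liq / m_sample = 0.32559 / 1.43
V_pore = 0.2277 cm^3/g

0.2277


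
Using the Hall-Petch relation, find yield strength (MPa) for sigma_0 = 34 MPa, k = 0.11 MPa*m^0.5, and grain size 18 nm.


d = 18 nm = 1.8e-08 m
sqrt(d) = 0.0001341641
Hall-Petch contribution = k / sqrt(d) = 0.11 / 0.0001341641 = 819.9 MPa
sigma = sigma_0 + k/sqrt(d) = 34 + 819.9 = 853.9 MPa

853.9


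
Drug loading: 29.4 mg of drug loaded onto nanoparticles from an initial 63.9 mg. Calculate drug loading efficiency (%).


Drug loading efficiency = (drug loaded / drug initial) * 100
DLE = 29.4 / 63.9 * 100
DLE = 0.4601 * 100
DLE = 46.01%

46.01


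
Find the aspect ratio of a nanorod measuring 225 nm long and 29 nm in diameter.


Aspect ratio AR = length / diameter
AR = 225 / 29
AR = 7.76

7.76


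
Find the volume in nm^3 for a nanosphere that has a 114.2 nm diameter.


Radius r = 114.2/2 = 57.1 nm
Volume V = (4/3) * pi * r^3
V = (4/3) * pi * (57.1)^3
V = 779824.61 nm^3

779824.61


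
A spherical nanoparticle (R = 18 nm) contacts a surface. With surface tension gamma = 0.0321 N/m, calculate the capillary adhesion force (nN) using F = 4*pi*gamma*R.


Convert radius: R = 18 nm = 1.8e-08 m
F = 4 * pi * gamma * R
F = 4 * pi * 0.0321 * 1.8e-08
F = 7.26085e-09 N = 7.2608 nN

7.2608


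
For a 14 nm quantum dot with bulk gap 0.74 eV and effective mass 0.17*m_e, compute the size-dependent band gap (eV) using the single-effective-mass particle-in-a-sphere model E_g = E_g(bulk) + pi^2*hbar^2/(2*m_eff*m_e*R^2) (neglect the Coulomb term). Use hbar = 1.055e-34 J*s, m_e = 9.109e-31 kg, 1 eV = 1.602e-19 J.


Radius R = 14/2 nm = 7e-09 m
Confinement energy dE = pi^2 * hbar^2 / (2 * m_eff * m_e * R^2)
dE = pi^2 * (1.055e-34)^2 / (2 * 0.17 * 9.109e-31 * (7e-09)^2) J, divided by 1.602e-19 J/eV
dE = 0.0452 eV
Total band gap = E_g(bulk) + dE = 0.74 + 0.0452 = 0.7852 eV

0.7852


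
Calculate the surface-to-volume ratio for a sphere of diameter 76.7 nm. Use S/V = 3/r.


Radius r = 76.7/2 = 38.35 nm
S/V = 3 / r = 3 / 38.35
S/V = 0.0782 nm^-1

0.0782


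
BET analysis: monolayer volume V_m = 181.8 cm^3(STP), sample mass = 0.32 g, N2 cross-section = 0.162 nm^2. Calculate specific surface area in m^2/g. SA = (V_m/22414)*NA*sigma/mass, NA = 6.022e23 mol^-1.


Number of moles in monolayer = V_m / 22414 = 181.8 / 22414 = 0.008111
Number of molecules = moles * NA = 0.008111 * 6.022e23
SA = molecules * sigma / mass
SA = (181.8 / 22414) * 6.022e23 * 0.162e-18 / 0.32
SA = 2472.8 m^2/g

2472.8


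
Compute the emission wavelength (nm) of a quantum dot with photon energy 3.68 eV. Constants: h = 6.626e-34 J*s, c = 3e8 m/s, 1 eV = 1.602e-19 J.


Convert energy: E = 3.68 eV = 3.68 * 1.602e-19 = 5.89536e-19 J
lambda = h*c / E = 6.626e-34 * 3e8 / 5.89536e-19
lambda = 3.3718e-07 m = 337.2 nm

337.2


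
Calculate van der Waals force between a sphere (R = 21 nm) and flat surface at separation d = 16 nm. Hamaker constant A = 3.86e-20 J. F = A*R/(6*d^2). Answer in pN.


Convert to SI: R = 21 nm = 2.1e-08 m, d = 16 nm = 1.6e-08 m
F = A * R / (6 * d^2)
F = 3.86e-20 * 2.1e-08 / (6 * (1.6e-08)^2)
F = 5.27734e-13 N = 0.528 pN

0.528


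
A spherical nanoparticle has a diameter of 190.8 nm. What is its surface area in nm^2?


Radius r = 190.8/2 = 95.4 nm
Surface area SA = 4 * pi * r^2
SA = 4 * pi * (95.4)^2
SA = 114368.55 nm^2

114368.55


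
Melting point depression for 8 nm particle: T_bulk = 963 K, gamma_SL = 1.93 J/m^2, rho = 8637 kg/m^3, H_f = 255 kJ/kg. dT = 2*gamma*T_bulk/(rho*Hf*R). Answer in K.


Radius R = 8/2 = 4 nm = 4e-09 m
Convert H_f = 255 kJ/kg = 255000 J/kg
dT = 2 * gamma_SL * T_bulk / (rho * H_f * R)
dT = 2 * 1.93 * 963 / (8637 * 255000 * 4e-09)
dT = 421.9 K

421.9


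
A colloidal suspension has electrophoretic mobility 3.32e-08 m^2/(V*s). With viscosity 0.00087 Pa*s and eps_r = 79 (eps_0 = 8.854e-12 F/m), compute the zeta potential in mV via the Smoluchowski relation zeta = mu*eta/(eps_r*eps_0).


Smoluchowski equation: zeta = mu * eta / (eps_r * eps_0)
zeta = 3.32e-08 * 0.00087 / (79 * 8.854e-12)
zeta = 0.041294 V = 41.29 mV

41.29


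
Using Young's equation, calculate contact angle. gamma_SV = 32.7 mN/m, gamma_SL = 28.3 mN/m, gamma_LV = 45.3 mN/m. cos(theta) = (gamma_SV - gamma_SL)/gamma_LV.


cos(theta) = (gamma_SV - gamma_SL) / gamma_LV
cos(theta) = (32.7 - 28.3) / 45.3
cos(theta) = 0.09713
theta = arccos(0.09713) = 84.43 degrees

84.43


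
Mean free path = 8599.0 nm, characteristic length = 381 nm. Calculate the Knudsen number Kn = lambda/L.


Knudsen number Kn = lambda / L
Kn = 8599.0 / 381
Kn = 22.5696

22.5696


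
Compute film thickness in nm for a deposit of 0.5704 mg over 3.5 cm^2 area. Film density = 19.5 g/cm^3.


Convert: m = 0.5704 mg = 5.7040e-07 kg, A = 3.5 cm^2 = 3.5000e-04 m^2, rho = 19.5 g/cm^3 = 19500 kg/m^3
t = m / (A * rho)
t = 5.7040e-07 / (3.5000e-04 * 19500)
t = 8.3575e-08 m = 83.6 nm

83.6


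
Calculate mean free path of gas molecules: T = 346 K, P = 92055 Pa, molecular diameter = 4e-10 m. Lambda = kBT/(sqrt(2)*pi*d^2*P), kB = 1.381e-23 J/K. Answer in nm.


Mean free path: lambda = kB*T / (sqrt(2) * pi * d^2 * P)
lambda = 1.381e-23 * 346 / (sqrt(2) * pi * (4e-10)^2 * 92055)
lambda = 7.30193e-08 m
lambda = 73.02 nm

73.02


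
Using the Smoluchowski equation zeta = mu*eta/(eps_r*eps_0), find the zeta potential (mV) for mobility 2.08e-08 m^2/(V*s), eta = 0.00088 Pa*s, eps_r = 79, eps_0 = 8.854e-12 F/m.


Smoluchowski equation: zeta = mu * eta / (eps_r * eps_0)
zeta = 2.08e-08 * 0.00088 / (79 * 8.854e-12)
zeta = 0.026169 V = 26.17 mV

26.17


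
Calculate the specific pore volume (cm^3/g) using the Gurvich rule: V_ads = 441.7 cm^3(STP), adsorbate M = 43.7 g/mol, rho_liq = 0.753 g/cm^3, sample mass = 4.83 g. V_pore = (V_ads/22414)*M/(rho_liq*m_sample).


Moles adsorbed n = V_ads / 22414 = 441.7 / 22414 = 1.970643e-02 mol
Liquid volume V_liq = n * M / rho_liq = 1.970643e-02 * 43.7 / 0.753 = 1.14365 cm^3
Specific pore volume V_pore = V_liq / m_sample = 1.14365 / 4.83
V_pore = 0.2368 cm^3/g

0.2368


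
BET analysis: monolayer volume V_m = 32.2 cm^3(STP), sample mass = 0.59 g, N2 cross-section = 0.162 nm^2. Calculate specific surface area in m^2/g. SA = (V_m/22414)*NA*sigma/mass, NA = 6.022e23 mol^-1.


Number of moles in monolayer = V_m / 22414 = 32.2 / 22414 = 0.0014366
Number of molecules = moles * NA = 0.0014366 * 6.022e23
SA = molecules * sigma / mass
SA = (32.2 / 22414) * 6.022e23 * 0.162e-18 / 0.59
SA = 237.5 m^2/g

237.5


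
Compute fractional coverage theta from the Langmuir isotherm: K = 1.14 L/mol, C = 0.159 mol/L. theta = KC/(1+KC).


Langmuir isotherm: theta = K*C / (1 + K*C)
K*C = 1.14 * 0.159 = 0.18126
theta = 0.18126 / (1 + 0.18126) = 0.18126 / 1.18126
theta = 0.1534

0.1534


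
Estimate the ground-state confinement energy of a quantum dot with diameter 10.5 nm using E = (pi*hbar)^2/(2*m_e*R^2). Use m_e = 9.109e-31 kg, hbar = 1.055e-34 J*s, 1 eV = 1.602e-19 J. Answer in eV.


Radius R = 10.5/2 = 5.25 nm = 5.25e-09 m
E = (pi * 1.055e-34)^2 / (2 * 9.109e-31 * (5.25e-09)^2)
E(J) = 2.18769e-21
E = E(J) / 1.602e-19 = 0.0137 eV

0.0137


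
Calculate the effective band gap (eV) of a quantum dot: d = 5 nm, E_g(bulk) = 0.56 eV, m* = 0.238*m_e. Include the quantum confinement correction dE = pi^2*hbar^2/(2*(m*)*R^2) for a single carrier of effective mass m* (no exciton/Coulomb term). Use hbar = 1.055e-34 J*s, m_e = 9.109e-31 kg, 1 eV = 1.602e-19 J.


Radius R = 5/2 nm = 2.5e-09 m
Confinement energy dE = pi^2 * hbar^2 / (2 * m_eff * m_e * R^2)
dE = pi^2 * (1.055e-34)^2 / (2 * 0.238 * 9.109e-31 * (2.5e-09)^2) J, divided by 1.602e-19 J/eV
dE = 0.253 eV
Total band gap = E_g(bulk) + dE = 0.56 + 0.253 = 0.813 eV

0.813


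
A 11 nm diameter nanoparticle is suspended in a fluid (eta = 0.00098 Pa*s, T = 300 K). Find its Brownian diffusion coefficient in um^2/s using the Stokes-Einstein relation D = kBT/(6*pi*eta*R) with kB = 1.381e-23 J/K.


Radius R = 11/2 = 5.5 nm = 5.5e-09 m
D = kB*T / (6*pi*eta*R)
D = 1.381e-23 * 300 / (6 * pi * 0.00098 * 5.5e-09)
D = 4.07779e-11 m^2/s = 40.778 um^2/s

40.778


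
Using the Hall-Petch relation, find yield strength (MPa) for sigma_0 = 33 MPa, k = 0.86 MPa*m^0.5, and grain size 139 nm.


d = 139 nm = 1.39e-07 m
sqrt(d) = 0.000372827
Hall-Petch contribution = k / sqrt(d) = 0.86 / 0.000372827 = 2306.7 MPa
sigma = sigma_0 + k/sqrt(d) = 33 + 2306.7 = 2339.7 MPa

2339.7


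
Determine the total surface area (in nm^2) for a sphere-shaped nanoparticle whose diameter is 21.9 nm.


Radius r = 21.9/2 = 10.95 nm
Surface area SA = 4 * pi * r^2
SA = 4 * pi * (10.95)^2
SA = 1506.74 nm^2

1506.74


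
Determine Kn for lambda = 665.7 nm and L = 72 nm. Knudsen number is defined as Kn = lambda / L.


Knudsen number Kn = lambda / L
Kn = 665.7 / 72
Kn = 9.2458

9.2458


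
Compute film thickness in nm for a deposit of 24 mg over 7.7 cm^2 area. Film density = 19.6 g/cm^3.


Convert: m = 24 mg = 2.4000e-05 kg, A = 7.7 cm^2 = 7.7000e-04 m^2, rho = 19.6 g/cm^3 = 19600 kg/m^3
t = m / (A * rho)
t = 2.4000e-05 / (7.7000e-04 * 19600)
t = 1.5902e-06 m = 1590.2 nm

1590.2


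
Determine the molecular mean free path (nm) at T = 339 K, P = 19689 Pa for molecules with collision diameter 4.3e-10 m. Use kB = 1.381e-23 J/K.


Mean free path: lambda = kB*T / (sqrt(2) * pi * d^2 * P)
lambda = 1.381e-23 * 339 / (sqrt(2) * pi * (4.3e-10)^2 * 19689)
lambda = 2.89446e-07 m
lambda = 289.45 nm

289.45


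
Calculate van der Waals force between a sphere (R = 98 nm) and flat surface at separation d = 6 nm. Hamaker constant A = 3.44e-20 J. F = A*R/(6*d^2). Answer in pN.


Convert to SI: R = 98 nm = 9.8e-08 m, d = 6 nm = 6e-09 m
F = A * R / (6 * d^2)
F = 3.44e-20 * 9.8e-08 / (6 * (6e-09)^2)
F = 1.56074e-11 N = 15.607 pN

15.607


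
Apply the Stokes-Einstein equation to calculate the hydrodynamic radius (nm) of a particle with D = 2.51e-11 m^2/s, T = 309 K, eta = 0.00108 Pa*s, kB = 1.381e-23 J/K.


Stokes-Einstein: R = kB*T / (6*pi*eta*D)
R = 1.381e-23 * 309 / (6 * pi * 0.00108 * 2.51e-11)
R = 8.35129e-09 m = 8.35 nm

8.35


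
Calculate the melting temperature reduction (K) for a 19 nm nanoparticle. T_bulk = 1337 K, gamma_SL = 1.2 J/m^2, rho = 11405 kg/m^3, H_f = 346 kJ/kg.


Radius R = 19/2 = 9.5 nm = 9.5e-09 m
Convert H_f = 346 kJ/kg = 346000 J/kg
dT = 2 * gamma_SL * T_bulk / (rho * H_f * R)
dT = 2 * 1.2 * 1337 / (11405 * 346000 * 9.5e-09)
dT = 85.6 K

85.6


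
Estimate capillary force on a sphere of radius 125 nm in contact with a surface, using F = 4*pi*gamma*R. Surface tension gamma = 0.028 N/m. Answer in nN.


Convert radius: R = 125 nm = 1.25e-07 m
F = 4 * pi * gamma * R
F = 4 * pi * 0.028 * 1.25e-07
F = 4.39823e-08 N = 43.9823 nN

43.9823


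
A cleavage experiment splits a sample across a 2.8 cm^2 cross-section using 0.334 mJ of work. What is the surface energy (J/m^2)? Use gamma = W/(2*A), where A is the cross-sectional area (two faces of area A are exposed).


Convert: A = 2.8 cm^2 = 0.00028 m^2, W = 0.334 mJ = 0.000334 J
Cleaving exposes two faces of area A, so total new surface = 2*A and gamma = W / (2*A)
gamma = 0.000334 / (2 * 0.00028)
gamma = 0.596 J/m^2

0.596


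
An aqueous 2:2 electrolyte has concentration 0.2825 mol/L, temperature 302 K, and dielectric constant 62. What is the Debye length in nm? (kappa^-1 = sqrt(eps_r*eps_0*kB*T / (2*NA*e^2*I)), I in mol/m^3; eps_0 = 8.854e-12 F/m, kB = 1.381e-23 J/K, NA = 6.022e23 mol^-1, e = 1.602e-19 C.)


Ionic strength I = 0.2825 * 2^2 * 1000 = 1130 mol/m^3
kappa^-1 = sqrt(62 * 8.854e-12 * 1.381e-23 * 302 / (2 * 6.022e23 * (1.602e-19)^2 * 1130))
kappa^-1 = 0.256 nm

0.256


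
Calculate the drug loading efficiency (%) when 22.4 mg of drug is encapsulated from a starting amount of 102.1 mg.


Drug loading efficiency = (drug loaded / drug initial) * 100
DLE = 22.4 / 102.1 * 100
DLE = 0.2194 * 100
DLE = 21.94%

21.94


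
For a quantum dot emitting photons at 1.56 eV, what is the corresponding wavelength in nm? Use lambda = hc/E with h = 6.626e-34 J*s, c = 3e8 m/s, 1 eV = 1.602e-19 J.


Convert energy: E = 1.56 eV = 1.56 * 1.602e-19 = 2.49912e-19 J
lambda = h*c / E = 6.626e-34 * 3e8 / 2.49912e-19
lambda = 7.954e-07 m = 795.4 nm

795.4


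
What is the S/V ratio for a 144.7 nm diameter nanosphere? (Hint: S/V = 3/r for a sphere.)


Radius r = 144.7/2 = 72.35 nm
S/V = 3 / r = 3 / 72.35
S/V = 0.0415 nm^-1

0.0415


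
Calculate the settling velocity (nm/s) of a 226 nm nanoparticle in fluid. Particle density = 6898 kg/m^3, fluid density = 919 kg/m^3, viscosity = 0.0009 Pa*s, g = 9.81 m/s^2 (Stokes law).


Radius R = 226/2 nm = 1.13e-07 m
Density difference = 6898 - 919 = 5979 kg/m^3
v = 2 * R^2 * (rho_p - rho_f) * g / (9 * eta)
v = 2 * (1.13e-07)^2 * 5979 * 9.81 / (9 * 0.0009)
v = 1.84927e-07 m/s = 184.9266 nm/s

184.9266


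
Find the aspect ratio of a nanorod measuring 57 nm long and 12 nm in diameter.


Aspect ratio AR = length / diameter
AR = 57 / 12
AR = 4.75

4.75


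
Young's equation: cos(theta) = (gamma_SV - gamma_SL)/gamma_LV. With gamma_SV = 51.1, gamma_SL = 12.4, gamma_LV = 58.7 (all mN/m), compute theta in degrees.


cos(theta) = (gamma_SV - gamma_SL) / gamma_LV
cos(theta) = (51.1 - 12.4) / 58.7
cos(theta) = 0.659284
theta = arccos(0.659284) = 48.75 degrees

48.75


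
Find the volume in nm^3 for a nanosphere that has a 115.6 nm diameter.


Radius r = 115.6/2 = 57.8 nm
Volume V = (4/3) * pi * r^3
V = (4/3) * pi * (57.8)^3
V = 808857.7 nm^3

808857.7


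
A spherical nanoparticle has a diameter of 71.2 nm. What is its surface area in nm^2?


Radius r = 71.2/2 = 35.6 nm
Surface area SA = 4 * pi * r^2
SA = 4 * pi * (35.6)^2
SA = 15926.12 nm^2

15926.12


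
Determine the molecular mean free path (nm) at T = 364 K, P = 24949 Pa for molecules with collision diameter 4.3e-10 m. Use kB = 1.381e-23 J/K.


Mean free path: lambda = kB*T / (sqrt(2) * pi * d^2 * P)
lambda = 1.381e-23 * 364 / (sqrt(2) * pi * (4.3e-10)^2 * 24949)
lambda = 2.45268e-07 m
lambda = 245.27 nm

245.27


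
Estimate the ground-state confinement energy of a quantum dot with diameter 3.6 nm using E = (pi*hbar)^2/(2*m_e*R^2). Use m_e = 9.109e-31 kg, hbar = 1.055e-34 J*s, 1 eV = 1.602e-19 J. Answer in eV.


Radius R = 3.6/2 = 1.8 nm = 1.8e-09 m
E = (pi * 1.055e-34)^2 / (2 * 9.109e-31 * (1.8e-09)^2)
E(J) = 1.86105e-20
E = E(J) / 1.602e-19 = 0.1162 eV

0.1162


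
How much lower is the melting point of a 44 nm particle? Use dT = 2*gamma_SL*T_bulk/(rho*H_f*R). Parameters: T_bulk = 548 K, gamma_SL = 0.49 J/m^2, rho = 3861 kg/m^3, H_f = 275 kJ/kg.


Radius R = 44/2 = 22 nm = 2.2e-08 m
Convert H_f = 275 kJ/kg = 275000 J/kg
dT = 2 * gamma_SL * T_bulk / (rho * H_f * R)
dT = 2 * 0.49 * 548 / (3861 * 275000 * 2.2e-08)
dT = 23.0 K

23.0


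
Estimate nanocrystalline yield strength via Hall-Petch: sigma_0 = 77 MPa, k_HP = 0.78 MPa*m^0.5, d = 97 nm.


d = 97 nm = 9.7e-08 m
sqrt(d) = 0.0003114482
Hall-Petch contribution = k / sqrt(d) = 0.78 / 0.0003114482 = 2504.4 MPa
sigma = sigma_0 + k/sqrt(d) = 77 + 2504.4 = 2581.4 MPa

2581.4


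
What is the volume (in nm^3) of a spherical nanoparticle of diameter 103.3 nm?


Radius r = 103.3/2 = 51.65 nm
Volume V = (4/3) * pi * r^3
V = (4/3) * pi * (51.65)^3
V = 577164.47 nm^3

577164.47


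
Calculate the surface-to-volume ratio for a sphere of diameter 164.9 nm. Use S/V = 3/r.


Radius r = 164.9/2 = 82.45 nm
S/V = 3 / r = 3 / 82.45
S/V = 0.0364 nm^-1

0.0364


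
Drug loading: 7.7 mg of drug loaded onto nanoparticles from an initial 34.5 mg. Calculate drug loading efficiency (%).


Drug loading efficiency = (drug loaded / drug initial) * 100
DLE = 7.7 / 34.5 * 100
DLE = 0.2232 * 100
DLE = 22.32%

22.32


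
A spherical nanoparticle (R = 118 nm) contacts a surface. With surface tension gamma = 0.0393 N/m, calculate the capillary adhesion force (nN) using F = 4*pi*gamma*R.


Convert radius: R = 118 nm = 1.18e-07 m
F = 4 * pi * gamma * R
F = 4 * pi * 0.0393 * 1.18e-07
F = 5.82753e-08 N = 58.2753 nN

58.2753


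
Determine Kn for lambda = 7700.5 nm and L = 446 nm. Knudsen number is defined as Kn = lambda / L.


Knudsen number Kn = lambda / L
Kn = 7700.5 / 446
Kn = 17.2657

17.2657


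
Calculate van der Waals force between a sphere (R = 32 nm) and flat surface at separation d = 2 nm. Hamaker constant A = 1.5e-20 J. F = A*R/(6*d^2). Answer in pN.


Convert to SI: R = 32 nm = 3.2e-08 m, d = 2 nm = 2e-09 m
F = A * R / (6 * d^2)
F = 1.5e-20 * 3.2e-08 / (6 * (2e-09)^2)
F = 2e-11 N = 20.0 pN

20.0


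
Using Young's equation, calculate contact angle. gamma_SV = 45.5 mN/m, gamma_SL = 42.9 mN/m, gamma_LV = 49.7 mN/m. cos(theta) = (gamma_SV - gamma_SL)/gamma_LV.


cos(theta) = (gamma_SV - gamma_SL) / gamma_LV
cos(theta) = (45.5 - 42.9) / 49.7
cos(theta) = 0.052314
theta = arccos(0.052314) = 87.0 degrees

87.0


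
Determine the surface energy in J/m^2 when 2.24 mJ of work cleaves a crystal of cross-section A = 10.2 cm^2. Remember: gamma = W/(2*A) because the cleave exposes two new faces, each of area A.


Convert: A = 10.2 cm^2 = 0.00102 m^2, W = 2.24 mJ = 0.00224 J
Cleaving exposes two faces of area A, so total new surface = 2*A and gamma = W / (2*A)
gamma = 0.00224 / (2 * 0.00102)
gamma = 1.098 J/m^2

1.098


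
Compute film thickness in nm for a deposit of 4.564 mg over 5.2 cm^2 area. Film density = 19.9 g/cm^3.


Convert: m = 4.564 mg = 4.5640e-06 kg, A = 5.2 cm^2 = 5.2000e-04 m^2, rho = 19.9 g/cm^3 = 19900 kg/m^3
t = m / (A * rho)
t = 4.5640e-06 / (5.2000e-04 * 19900)
t = 4.4105e-07 m = 441.1 nm

441.1


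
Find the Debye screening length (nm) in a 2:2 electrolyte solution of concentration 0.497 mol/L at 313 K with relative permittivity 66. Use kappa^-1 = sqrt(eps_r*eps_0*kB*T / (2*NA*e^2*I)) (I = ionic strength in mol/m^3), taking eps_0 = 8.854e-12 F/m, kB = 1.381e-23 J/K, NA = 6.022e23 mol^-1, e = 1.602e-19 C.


Ionic strength I = 0.497 * 2^2 * 1000 = 1988 mol/m^3
kappa^-1 = sqrt(66 * 8.854e-12 * 1.381e-23 * 313 / (2 * 6.022e23 * (1.602e-19)^2 * 1988))
kappa^-1 = 0.203 nm

0.203


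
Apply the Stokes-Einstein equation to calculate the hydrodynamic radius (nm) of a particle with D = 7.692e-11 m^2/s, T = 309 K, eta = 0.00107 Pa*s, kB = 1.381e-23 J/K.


Stokes-Einstein: R = kB*T / (6*pi*eta*D)
R = 1.381e-23 * 309 / (6 * pi * 0.00107 * 7.692e-11)
R = 2.7506e-09 m = 2.75 nm

2.75


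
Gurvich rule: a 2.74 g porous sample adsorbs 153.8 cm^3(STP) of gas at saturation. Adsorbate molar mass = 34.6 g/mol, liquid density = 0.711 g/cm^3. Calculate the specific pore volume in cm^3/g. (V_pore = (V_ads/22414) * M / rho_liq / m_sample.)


Moles adsorbed n = V_ads / 22414 = 153.8 / 22414 = 6.861783e-03 mol
Liquid volume V_liq = n * M / rho_liq = 6.861783e-03 * 34.6 / 0.711 = 0.33392 cm^3
Specific pore volume V_pore = V_liq / m_sample = 0.33392 / 2.74
V_pore = 0.1219 cm^3/g

0.1219


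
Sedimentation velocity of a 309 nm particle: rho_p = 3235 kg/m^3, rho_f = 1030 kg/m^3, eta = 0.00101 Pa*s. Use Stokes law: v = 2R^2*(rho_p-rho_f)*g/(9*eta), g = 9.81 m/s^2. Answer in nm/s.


Radius R = 309/2 nm = 1.545e-07 m
Density difference = 3235 - 1030 = 2205 kg/m^3
v = 2 * R^2 * (rho_p - rho_f) * g / (9 * eta)
v = 2 * (1.545e-07)^2 * 2205 * 9.81 / (9 * 0.00101)
v = 1.13606e-07 m/s = 113.6058 nm/s

113.6058


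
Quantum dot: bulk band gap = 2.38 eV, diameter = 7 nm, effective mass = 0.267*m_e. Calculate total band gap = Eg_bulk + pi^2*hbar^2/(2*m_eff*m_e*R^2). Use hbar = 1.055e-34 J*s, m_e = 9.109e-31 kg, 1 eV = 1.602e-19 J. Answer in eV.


Radius R = 7/2 nm = 3.5e-09 m
Confinement energy dE = pi^2 * hbar^2 / (2 * m_eff * m_e * R^2)
dE = pi^2 * (1.055e-34)^2 / (2 * 0.267 * 9.109e-31 * (3.5e-09)^2) J, divided by 1.602e-19 J/eV
dE = 0.1151 eV
Total band gap = E_g(bulk) + dE = 2.38 + 0.1151 = 2.4951 eV

2.4951


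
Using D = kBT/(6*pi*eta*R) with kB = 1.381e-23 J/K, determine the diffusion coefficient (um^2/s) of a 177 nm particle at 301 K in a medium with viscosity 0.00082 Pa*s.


Radius R = 177/2 = 88.5 nm = 8.85e-08 m
D = kB*T / (6*pi*eta*R)
D = 1.381e-23 * 301 / (6 * pi * 0.00082 * 8.85e-08)
D = 3.0388e-12 m^2/s = 3.039 um^2/s

3.039


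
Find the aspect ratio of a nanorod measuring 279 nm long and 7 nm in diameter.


Aspect ratio AR = length / diameter
AR = 279 / 7
AR = 39.86

39.86


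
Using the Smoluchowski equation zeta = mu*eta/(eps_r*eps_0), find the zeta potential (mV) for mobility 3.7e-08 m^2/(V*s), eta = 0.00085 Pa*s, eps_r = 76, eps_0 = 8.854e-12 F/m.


Smoluchowski equation: zeta = mu * eta / (eps_r * eps_0)
zeta = 3.7e-08 * 0.00085 / (76 * 8.854e-12)
zeta = 0.046738 V = 46.74 mV

46.74


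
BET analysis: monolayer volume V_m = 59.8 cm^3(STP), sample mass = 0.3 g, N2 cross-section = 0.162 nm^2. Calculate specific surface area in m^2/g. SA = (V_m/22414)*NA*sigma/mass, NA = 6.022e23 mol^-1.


Number of moles in monolayer = V_m / 22414 = 59.8 / 22414 = 0.00266798
Number of molecules = moles * NA = 0.00266798 * 6.022e23
SA = molecules * sigma / mass
SA = (59.8 / 22414) * 6.022e23 * 0.162e-18 / 0.3
SA = 867.6 m^2/g

867.6


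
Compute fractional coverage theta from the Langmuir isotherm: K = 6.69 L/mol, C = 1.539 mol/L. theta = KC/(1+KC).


Langmuir isotherm: theta = K*C / (1 + K*C)
K*C = 6.69 * 1.539 = 10.29591
theta = 10.29591 / (1 + 10.29591) = 10.29591 / 11.29591
theta = 0.9115

0.9115


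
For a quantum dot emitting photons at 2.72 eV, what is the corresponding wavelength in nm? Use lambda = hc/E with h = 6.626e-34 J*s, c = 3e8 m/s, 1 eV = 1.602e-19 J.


Convert energy: E = 2.72 eV = 2.72 * 1.602e-19 = 4.35744e-19 J
lambda = h*c / E = 6.626e-34 * 3e8 / 4.35744e-19
lambda = 4.56185e-07 m = 456.2 nm

456.2


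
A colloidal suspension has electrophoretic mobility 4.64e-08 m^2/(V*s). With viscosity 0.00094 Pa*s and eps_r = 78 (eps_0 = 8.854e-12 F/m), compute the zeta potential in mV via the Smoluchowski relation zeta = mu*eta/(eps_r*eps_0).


Smoluchowski equation: zeta = mu * eta / (eps_r * eps_0)
zeta = 4.64e-08 * 0.00094 / (78 * 8.854e-12)
zeta = 0.063156 V = 63.16 mV

63.16


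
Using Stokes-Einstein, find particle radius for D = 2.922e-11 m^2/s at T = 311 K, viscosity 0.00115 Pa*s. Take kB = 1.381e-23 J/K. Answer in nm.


Stokes-Einstein: R = kB*T / (6*pi*eta*D)
R = 1.381e-23 * 311 / (6 * pi * 0.00115 * 2.922e-11)
R = 6.78071e-09 m = 6.78 nm

6.78


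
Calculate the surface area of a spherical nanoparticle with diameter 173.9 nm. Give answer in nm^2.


Radius r = 173.9/2 = 86.95 nm
Surface area SA = 4 * pi * r^2
SA = 4 * pi * (86.95)^2
SA = 95005.56 nm^2

95005.56


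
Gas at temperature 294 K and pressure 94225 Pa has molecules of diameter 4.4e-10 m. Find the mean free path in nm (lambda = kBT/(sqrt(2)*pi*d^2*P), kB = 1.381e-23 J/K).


Mean free path: lambda = kB*T / (sqrt(2) * pi * d^2 * P)
lambda = 1.381e-23 * 294 / (sqrt(2) * pi * (4.4e-10)^2 * 94225)
lambda = 5.00962e-08 m
lambda = 50.1 nm

50.1


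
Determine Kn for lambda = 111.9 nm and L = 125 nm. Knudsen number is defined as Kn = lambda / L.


Knudsen number Kn = lambda / L
Kn = 111.9 / 125
Kn = 0.8952

0.8952


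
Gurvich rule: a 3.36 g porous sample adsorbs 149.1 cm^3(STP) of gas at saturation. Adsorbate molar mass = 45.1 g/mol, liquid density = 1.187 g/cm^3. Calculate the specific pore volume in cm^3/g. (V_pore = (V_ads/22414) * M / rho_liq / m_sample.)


Moles adsorbed n = V_ads / 22414 = 149.1 / 22414 = 6.652092e-03 mol
Liquid volume V_liq = n * M / rho_liq = 6.652092e-03 * 45.1 / 1.187 = 0.25275 cm^3
Specific pore volume V_pore = V_liq / m_sample = 0.25275 / 3.36
V_pore = 0.0752 cm^3/g

0.0752


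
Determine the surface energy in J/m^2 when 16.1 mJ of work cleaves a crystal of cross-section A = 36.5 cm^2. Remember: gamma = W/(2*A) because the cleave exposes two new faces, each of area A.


Convert: A = 36.5 cm^2 = 0.00365 m^2, W = 16.1 mJ = 0.0161 J
Cleaving exposes two faces of area A, so total new surface = 2*A and gamma = W / (2*A)
gamma = 0.0161 / (2 * 0.00365)
gamma = 2.205 J/m^2

2.205


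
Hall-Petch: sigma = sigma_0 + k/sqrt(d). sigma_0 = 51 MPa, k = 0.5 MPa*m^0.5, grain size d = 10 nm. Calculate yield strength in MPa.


d = 10 nm = 1e-08 m
sqrt(d) = 0.0001
Hall-Petch contribution = k / sqrt(d) = 0.5 / 0.0001 = 5000.0 MPa
sigma = sigma_0 + k/sqrt(d) = 51 + 5000.0 = 5051.0 MPa

5051.0


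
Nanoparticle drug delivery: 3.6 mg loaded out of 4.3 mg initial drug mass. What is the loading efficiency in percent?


Drug loading efficiency = (drug loaded / drug initial) * 100
DLE = 3.6 / 4.3 * 100
DLE = 0.8372 * 100
DLE = 83.72%

83.72


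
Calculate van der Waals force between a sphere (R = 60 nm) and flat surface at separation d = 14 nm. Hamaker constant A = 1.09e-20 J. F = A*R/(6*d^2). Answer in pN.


Convert to SI: R = 60 nm = 6e-08 m, d = 14 nm = 1.4e-08 m
F = A * R / (6 * d^2)
F = 1.09e-20 * 6e-08 / (6 * (1.4e-08)^2)
F = 5.56122e-13 N = 0.556 pN

0.556


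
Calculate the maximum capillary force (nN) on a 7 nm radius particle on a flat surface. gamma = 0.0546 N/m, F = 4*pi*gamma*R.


Convert radius: R = 7 nm = 7e-09 m
F = 4 * pi * gamma * R
F = 4 * pi * 0.0546 * 7e-09
F = 4.80287e-09 N = 4.8029 nN

4.8029


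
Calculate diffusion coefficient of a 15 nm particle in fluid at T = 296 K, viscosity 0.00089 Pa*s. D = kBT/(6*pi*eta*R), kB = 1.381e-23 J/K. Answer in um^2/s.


Radius R = 15/2 = 7.5 nm = 7.5e-09 m
D = kB*T / (6*pi*eta*R)
D = 1.381e-23 * 296 / (6 * pi * 0.00089 * 7.5e-09)
D = 3.24887e-11 m^2/s = 32.489 um^2/s

32.489


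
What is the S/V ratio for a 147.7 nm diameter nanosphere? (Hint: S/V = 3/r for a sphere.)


Radius r = 147.7/2 = 73.85 nm
S/V = 3 / r = 3 / 73.85
S/V = 0.0406 nm^-1

0.0406


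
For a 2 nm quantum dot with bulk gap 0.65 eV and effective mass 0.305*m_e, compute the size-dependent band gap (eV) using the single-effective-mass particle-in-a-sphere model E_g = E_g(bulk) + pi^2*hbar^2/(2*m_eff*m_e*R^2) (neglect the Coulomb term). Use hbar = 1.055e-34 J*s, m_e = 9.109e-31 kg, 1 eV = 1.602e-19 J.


Radius R = 2/2 nm = 1e-09 m
Confinement energy dE = pi^2 * hbar^2 / (2 * m_eff * m_e * R^2)
dE = pi^2 * (1.055e-34)^2 / (2 * 0.305 * 9.109e-31 * (1e-09)^2) J, divided by 1.602e-19 J/eV
dE = 1.2341 eV
Total band gap = E_g(bulk) + dE = 0.65 + 1.2341 = 1.8841 eV

1.8841


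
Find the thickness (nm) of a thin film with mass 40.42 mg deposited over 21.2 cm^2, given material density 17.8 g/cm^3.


Convert: m = 40.42 mg = 4.0420e-05 kg, A = 21.2 cm^2 = 2.1200e-03 m^2, rho = 17.8 g/cm^3 = 17800 kg/m^3
t = m / (A * rho)
t = 4.0420e-05 / (2.1200e-03 * 17800)
t = 1.0711e-06 m = 1071.1 nm

1071.1


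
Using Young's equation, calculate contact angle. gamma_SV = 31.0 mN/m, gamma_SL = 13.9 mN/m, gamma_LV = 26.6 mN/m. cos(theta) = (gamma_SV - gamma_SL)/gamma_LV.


cos(theta) = (gamma_SV - gamma_SL) / gamma_LV
cos(theta) = (31.0 - 13.9) / 26.6
cos(theta) = 0.642857
theta = arccos(0.642857) = 49.99 degrees

49.99


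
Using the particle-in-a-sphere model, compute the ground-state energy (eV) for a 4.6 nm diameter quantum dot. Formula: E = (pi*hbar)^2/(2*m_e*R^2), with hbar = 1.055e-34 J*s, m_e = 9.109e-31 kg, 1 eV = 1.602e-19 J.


Radius R = 4.6/2 = 2.3 nm = 2.3e-09 m
E = (pi * 1.055e-34)^2 / (2 * 9.109e-31 * (2.3e-09)^2)
E(J) = 1.13985e-20
E = E(J) / 1.602e-19 = 0.0712 eV

0.0712


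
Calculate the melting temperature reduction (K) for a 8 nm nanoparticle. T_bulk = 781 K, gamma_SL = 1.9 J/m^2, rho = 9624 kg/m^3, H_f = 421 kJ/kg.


Radius R = 8/2 = 4 nm = 4e-09 m
Convert H_f = 421 kJ/kg = 421000 J/kg
dT = 2 * gamma_SL * T_bulk / (rho * H_f * R)
dT = 2 * 1.9 * 781 / (9624 * 421000 * 4e-09)
dT = 183.1 K

183.1


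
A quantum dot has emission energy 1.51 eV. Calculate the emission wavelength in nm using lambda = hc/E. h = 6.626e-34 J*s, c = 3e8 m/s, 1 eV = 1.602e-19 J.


Convert energy: E = 1.51 eV = 1.51 * 1.602e-19 = 2.41902e-19 J
lambda = h*c / E = 6.626e-34 * 3e8 / 2.41902e-19
lambda = 8.21738e-07 m = 821.7 nm

821.7


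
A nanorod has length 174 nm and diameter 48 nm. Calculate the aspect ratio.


Aspect ratio AR = length / diameter
AR = 174 / 48
AR = 3.62

3.62


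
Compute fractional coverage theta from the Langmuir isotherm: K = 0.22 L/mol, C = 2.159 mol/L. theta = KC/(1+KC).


Langmuir isotherm: theta = K*C / (1 + K*C)
K*C = 0.22 * 2.159 = 0.47498
theta = 0.47498 / (1 + 0.47498) = 0.47498 / 1.47498
theta = 0.322

0.322


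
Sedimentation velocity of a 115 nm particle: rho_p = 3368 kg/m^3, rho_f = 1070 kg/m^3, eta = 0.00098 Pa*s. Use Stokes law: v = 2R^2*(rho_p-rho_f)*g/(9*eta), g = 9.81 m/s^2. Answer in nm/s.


Radius R = 115/2 nm = 5.75e-08 m
Density difference = 3368 - 1070 = 2298 kg/m^3
v = 2 * R^2 * (rho_p - rho_f) * g / (9 * eta)
v = 2 * (5.75e-08)^2 * 2298 * 9.81 / (9 * 0.00098)
v = 1.69011e-08 m/s = 16.9011 nm/s

16.9011
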